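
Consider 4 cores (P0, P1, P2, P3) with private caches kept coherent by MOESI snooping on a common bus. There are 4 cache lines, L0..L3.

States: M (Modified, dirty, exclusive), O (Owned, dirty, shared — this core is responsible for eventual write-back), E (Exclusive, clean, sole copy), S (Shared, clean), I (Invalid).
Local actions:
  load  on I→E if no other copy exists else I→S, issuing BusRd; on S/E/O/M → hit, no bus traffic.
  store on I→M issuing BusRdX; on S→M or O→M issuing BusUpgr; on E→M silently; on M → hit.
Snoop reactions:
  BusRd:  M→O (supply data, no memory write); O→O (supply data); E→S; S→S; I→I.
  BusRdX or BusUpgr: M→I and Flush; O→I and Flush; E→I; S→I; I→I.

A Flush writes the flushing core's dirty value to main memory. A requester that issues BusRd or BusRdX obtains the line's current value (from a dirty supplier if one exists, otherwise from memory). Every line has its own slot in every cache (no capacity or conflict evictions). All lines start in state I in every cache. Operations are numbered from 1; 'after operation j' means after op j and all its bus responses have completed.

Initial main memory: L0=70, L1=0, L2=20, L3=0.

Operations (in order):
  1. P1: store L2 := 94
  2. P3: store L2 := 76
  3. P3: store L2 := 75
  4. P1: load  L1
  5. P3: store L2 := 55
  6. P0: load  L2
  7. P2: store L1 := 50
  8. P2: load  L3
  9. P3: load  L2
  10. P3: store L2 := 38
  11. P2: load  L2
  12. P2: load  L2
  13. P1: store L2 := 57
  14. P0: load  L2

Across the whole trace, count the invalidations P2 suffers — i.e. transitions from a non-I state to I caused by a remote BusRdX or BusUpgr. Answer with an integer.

invalidations = 1

step 1: P1: store L2 := 94  ⟶  IMII  (L2)  txn=BusRdX  M[L2]=20
step 2: P3: store L2 := 76  ⟶  IIIM  (L2)  txn=BusRdX+Flush  M[L2]=94
step 3: P3: store L2 := 75  ⟶  IIIM  (L2)  txn=∅  M[L2]=94
step 4: P1: load  L1  ⟶  IEII  (L1)  txn=BusRd  M[L1]=0
step 5: P3: store L2 := 55  ⟶  IIIM  (L2)  txn=∅  M[L2]=94
step 6: P0: load  L2  ⟶  SIIO  (L2)  txn=BusRd  M[L2]=94
step 7: P2: store L1 := 50  ⟶  IIMI  (L1)  txn=BusRdX  M[L1]=0
step 8: P2: load  L3  ⟶  IIEI  (L3)  txn=BusRd  M[L3]=0
step 9: P3: load  L2  ⟶  SIIO  (L2)  txn=∅  M[L2]=94
step 10: P3: store L2 := 38  ⟶  IIIM  (L2)  txn=BusUpgr  M[L2]=94
step 11: P2: load  L2  ⟶  IISO  (L2)  txn=BusRd  M[L2]=94
step 12: P2: load  L2  ⟶  IISO  (L2)  txn=∅  M[L2]=94
step 13: P1: store L2 := 57  ⟶  IMII  (L2)  txn=BusRdX+Flush  M[L2]=38
step 14: P0: load  L2  ⟶  SOII  (L2)  txn=BusRd  M[L2]=38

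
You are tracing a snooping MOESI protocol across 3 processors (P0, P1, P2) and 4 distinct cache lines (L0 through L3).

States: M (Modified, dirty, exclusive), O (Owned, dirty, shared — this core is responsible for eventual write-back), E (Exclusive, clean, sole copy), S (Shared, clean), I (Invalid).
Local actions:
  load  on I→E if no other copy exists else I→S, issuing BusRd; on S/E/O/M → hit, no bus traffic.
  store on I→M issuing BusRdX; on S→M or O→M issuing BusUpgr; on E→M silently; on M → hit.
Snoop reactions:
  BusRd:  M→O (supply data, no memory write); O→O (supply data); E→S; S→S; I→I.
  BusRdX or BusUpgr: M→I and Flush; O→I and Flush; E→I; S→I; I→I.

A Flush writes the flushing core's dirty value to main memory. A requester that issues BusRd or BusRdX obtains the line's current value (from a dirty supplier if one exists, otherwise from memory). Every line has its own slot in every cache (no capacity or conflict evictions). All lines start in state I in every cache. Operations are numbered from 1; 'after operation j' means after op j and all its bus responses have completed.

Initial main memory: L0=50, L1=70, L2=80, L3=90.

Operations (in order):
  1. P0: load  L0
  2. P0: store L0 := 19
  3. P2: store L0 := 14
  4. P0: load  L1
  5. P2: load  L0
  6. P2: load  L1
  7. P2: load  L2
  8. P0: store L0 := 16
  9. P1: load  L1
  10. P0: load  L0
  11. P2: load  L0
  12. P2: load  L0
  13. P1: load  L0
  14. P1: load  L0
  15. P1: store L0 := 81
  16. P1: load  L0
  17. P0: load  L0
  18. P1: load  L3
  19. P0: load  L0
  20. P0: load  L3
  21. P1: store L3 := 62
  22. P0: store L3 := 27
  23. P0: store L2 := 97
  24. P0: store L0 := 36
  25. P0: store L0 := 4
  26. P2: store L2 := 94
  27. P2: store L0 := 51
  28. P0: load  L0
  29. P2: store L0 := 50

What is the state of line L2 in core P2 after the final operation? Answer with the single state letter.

1. P0: load  L0  bus=[BusRd]  L0: P0=E P1=I P2=I  mem[L0]=50
2. P0: store L0 := 19  bus=[-]  L0: P0=M P1=I P2=I  mem[L0]=50
3. P2: store L0 := 14  bus=[BusRdX,Flush]  L0: P0=I P1=I P2=M  mem[L0]=19
4. P0: load  L1  bus=[BusRd]  L1: P0=E P1=I P2=I  mem[L1]=70
5. P2: load  L0  bus=[-]  L0: P0=I P1=I P2=M  mem[L0]=19
6. P2: load  L1  bus=[BusRd]  L1: P0=S P1=I P2=S  mem[L1]=70
7. P2: load  L2  bus=[BusRd]  L2: P0=I P1=I P2=E  mem[L2]=80
8. P0: store L0 := 16  bus=[BusRdX,Flush]  L0: P0=M P1=I P2=I  mem[L0]=14
9. P1: load  L1  bus=[BusRd]  L1: P0=S P1=S P2=S  mem[L1]=70
10. P0: load  L0  bus=[-]  L0: P0=M P1=I P2=I  mem[L0]=14
11. P2: load  L0  bus=[BusRd]  L0: P0=O P1=I P2=S  mem[L0]=14
12. P2: load  L0  bus=[-]  L0: P0=O P1=I P2=S  mem[L0]=14
13. P1: load  L0  bus=[BusRd]  L0: P0=O P1=S P2=S  mem[L0]=14
14. P1: load  L0  bus=[-]  L0: P0=O P1=S P2=S  mem[L0]=14
15. P1: store L0 := 81  bus=[BusUpgr,Flush]  L0: P0=I P1=M P2=I  mem[L0]=16
16. P1: load  L0  bus=[-]  L0: P0=I P1=M P2=I  mem[L0]=16
17. P0: load  L0  bus=[BusRd]  L0: P0=S P1=O P2=I  mem[L0]=16
18. P1: load  L3  bus=[BusRd]  L3: P0=I P1=E P2=I  mem[L3]=90
19. P0: load  L0  bus=[-]  L0: P0=S P1=O P2=I  mem[L0]=16
20. P0: load  L3  bus=[BusRd]  L3: P0=S P1=S P2=I  mem[L3]=90
21. P1: store L3 := 62  bus=[BusUpgr]  L3: P0=I P1=M P2=I  mem[L3]=90
22. P0: store L3 := 27  bus=[BusRdX,Flush]  L3: P0=M P1=I P2=I  mem[L3]=62
23. P0: store L2 := 97  bus=[BusRdX]  L2: P0=M P1=I P2=I  mem[L2]=80
24. P0: store L0 := 36  bus=[BusUpgr,Flush]  L0: P0=M P1=I P2=I  mem[L0]=81
25. P0: store L0 := 4  bus=[-]  L0: P0=M P1=I P2=I  mem[L0]=81
26. P2: store L2 := 94  bus=[BusRdX,Flush]  L2: P0=I P1=I P2=M  mem[L2]=97
27. P2: store L0 := 51  bus=[BusRdX,Flush]  L0: P0=I P1=I P2=M  mem[L0]=4
28. P0: load  L0  bus=[BusRd]  L0: P0=S P1=I P2=O  mem[L0]=4
29. P2: store L0 := 50  bus=[BusUpgr]  L0: P0=I P1=I P2=M  mem[L0]=4

state = M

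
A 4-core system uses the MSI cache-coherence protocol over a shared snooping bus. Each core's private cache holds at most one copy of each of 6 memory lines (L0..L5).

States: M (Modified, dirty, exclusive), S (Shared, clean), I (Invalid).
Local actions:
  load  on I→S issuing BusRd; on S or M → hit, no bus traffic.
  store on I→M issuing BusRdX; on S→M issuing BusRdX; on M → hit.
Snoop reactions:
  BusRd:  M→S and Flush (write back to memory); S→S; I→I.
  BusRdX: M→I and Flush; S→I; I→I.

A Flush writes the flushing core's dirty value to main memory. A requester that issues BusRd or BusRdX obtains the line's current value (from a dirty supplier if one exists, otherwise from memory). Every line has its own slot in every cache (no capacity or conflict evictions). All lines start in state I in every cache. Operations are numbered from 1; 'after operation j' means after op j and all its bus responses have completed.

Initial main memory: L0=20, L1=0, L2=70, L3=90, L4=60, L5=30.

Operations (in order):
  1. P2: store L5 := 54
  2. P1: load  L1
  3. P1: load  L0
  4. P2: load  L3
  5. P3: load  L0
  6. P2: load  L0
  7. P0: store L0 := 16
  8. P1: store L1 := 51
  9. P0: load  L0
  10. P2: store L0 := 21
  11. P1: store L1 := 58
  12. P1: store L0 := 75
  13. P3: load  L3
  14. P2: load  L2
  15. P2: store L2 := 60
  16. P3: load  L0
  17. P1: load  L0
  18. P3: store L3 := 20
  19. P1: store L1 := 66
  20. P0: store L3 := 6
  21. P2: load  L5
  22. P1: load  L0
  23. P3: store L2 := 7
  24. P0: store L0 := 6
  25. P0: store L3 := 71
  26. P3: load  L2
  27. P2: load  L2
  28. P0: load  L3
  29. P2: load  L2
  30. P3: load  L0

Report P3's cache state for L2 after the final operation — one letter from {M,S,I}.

state = S

1. P2: store L5 := 54  bus=[BusRdX]  L5: P0=I P1=I P2=M P3=I  mem[L5]=30
2. P1: load  L1  bus=[BusRd]  L1: P0=I P1=S P2=I P3=I  mem[L1]=0
3. P1: load  L0  bus=[BusRd]  L0: P0=I P1=S P2=I P3=I  mem[L0]=20
4. P2: load  L3  bus=[BusRd]  L3: P0=I P1=I P2=S P3=I  mem[L3]=90
5. P3: load  L0  bus=[BusRd]  L0: P0=I P1=S P2=I P3=S  mem[L0]=20
6. P2: load  L0  bus=[BusRd]  L0: P0=I P1=S P2=S P3=S  mem[L0]=20
7. P0: store L0 := 16  bus=[BusRdX]  L0: P0=M P1=I P2=I P3=I  mem[L0]=20
8. P1: store L1 := 51  bus=[BusRdX]  L1: P0=I P1=M P2=I P3=I  mem[L1]=0
9. P0: load  L0  bus=[-]  L0: P0=M P1=I P2=I P3=I  mem[L0]=20
10. P2: store L0 := 21  bus=[BusRdX,Flush]  L0: P0=I P1=I P2=M P3=I  mem[L0]=16
11. P1: store L1 := 58  bus=[-]  L1: P0=I P1=M P2=I P3=I  mem[L1]=0
12. P1: store L0 := 75  bus=[BusRdX,Flush]  L0: P0=I P1=M P2=I P3=I  mem[L0]=21
13. P3: load  L3  bus=[BusRd]  L3: P0=I P1=I P2=S P3=S  mem[L3]=90
14. P2: load  L2  bus=[BusRd]  L2: P0=I P1=I P2=S P3=I  mem[L2]=70
15. P2: store L2 := 60  bus=[BusRdX]  L2: P0=I P1=I P2=M P3=I  mem[L2]=70
16. P3: load  L0  bus=[BusRd,Flush]  L0: P0=I P1=S P2=I P3=S  mem[L0]=75
17. P1: load  L0  bus=[-]  L0: P0=I P1=S P2=I P3=S  mem[L0]=75
18. P3: store L3 := 20  bus=[BusRdX]  L3: P0=I P1=I P2=I P3=M  mem[L3]=90
19. P1: store L1 := 66  bus=[-]  L1: P0=I P1=M P2=I P3=I  mem[L1]=0
20. P0: store L3 := 6  bus=[BusRdX,Flush]  L3: P0=M P1=I P2=I P3=I  mem[L3]=20
21. P2: load  L5  bus=[-]  L5: P0=I P1=I P2=M P3=I  mem[L5]=30
22. P1: load  L0  bus=[-]  L0: P0=I P1=S P2=I P3=S  mem[L0]=75
23. P3: store L2 := 7  bus=[BusRdX,Flush]  L2: P0=I P1=I P2=I P3=M  mem[L2]=60
24. P0: store L0 := 6  bus=[BusRdX]  L0: P0=M P1=I P2=I P3=I  mem[L0]=75
25. P0: store L3 := 71  bus=[-]  L3: P0=M P1=I P2=I P3=I  mem[L3]=20
26. P3: load  L2  bus=[-]  L2: P0=I P1=I P2=I P3=M  mem[L2]=60
27. P2: load  L2  bus=[BusRd,Flush]  L2: P0=I P1=I P2=S P3=S  mem[L2]=7
28. P0: load  L3  bus=[-]  L3: P0=M P1=I P2=I P3=I  mem[L3]=20
29. P2: load  L2  bus=[-]  L2: P0=I P1=I P2=S P3=S  mem[L2]=7
30. P3: load  L0  bus=[BusRd,Flush]  L0: P0=S P1=I P2=I P3=S  mem[L0]=6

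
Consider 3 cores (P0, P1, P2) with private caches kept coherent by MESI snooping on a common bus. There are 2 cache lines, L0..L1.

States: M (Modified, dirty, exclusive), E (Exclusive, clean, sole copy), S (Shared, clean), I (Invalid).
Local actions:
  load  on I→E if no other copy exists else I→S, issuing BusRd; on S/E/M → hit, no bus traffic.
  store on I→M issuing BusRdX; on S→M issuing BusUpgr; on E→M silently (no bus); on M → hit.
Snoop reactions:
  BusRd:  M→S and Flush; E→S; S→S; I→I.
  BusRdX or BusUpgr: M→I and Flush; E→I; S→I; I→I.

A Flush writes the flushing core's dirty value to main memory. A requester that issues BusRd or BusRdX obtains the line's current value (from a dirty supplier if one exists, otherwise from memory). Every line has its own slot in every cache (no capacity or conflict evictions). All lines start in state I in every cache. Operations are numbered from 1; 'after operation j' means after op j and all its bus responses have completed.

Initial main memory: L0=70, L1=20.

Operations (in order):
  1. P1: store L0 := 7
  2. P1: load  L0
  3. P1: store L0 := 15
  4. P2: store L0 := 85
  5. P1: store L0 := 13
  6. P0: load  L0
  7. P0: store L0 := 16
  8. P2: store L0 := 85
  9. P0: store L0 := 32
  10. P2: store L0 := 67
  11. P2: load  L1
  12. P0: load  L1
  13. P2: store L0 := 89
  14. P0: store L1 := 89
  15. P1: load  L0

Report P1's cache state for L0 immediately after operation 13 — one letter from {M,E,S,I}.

1. P1: store L0 := 7  bus=[BusRdX]  L0: P0=I P1=M P2=I  mem[L0]=70
2. P1: load  L0  bus=[-]  L0: P0=I P1=M P2=I  mem[L0]=70
3. P1: store L0 := 15  bus=[-]  L0: P0=I P1=M P2=I  mem[L0]=70
4. P2: store L0 := 85  bus=[BusRdX,Flush]  L0: P0=I P1=I P2=M  mem[L0]=15
5. P1: store L0 := 13  bus=[BusRdX,Flush]  L0: P0=I P1=M P2=I  mem[L0]=85
6. P0: load  L0  bus=[BusRd,Flush]  L0: P0=S P1=S P2=I  mem[L0]=13
7. P0: store L0 := 16  bus=[BusUpgr]  L0: P0=M P1=I P2=I  mem[L0]=13
8. P2: store L0 := 85  bus=[BusRdX,Flush]  L0: P0=I P1=I P2=M  mem[L0]=16
9. P0: store L0 := 32  bus=[BusRdX,Flush]  L0: P0=M P1=I P2=I  mem[L0]=85
10. P2: store L0 := 67  bus=[BusRdX,Flush]  L0: P0=I P1=I P2=M  mem[L0]=32
11. P2: load  L1  bus=[BusRd]  L1: P0=I P1=I P2=E  mem[L1]=20
12. P0: load  L1  bus=[BusRd]  L1: P0=S P1=I P2=S  mem[L1]=20
13. P2: store L0 := 89  bus=[-]  L0: P0=I P1=I P2=M  mem[L0]=32
14. P0: store L1 := 89  bus=[BusUpgr]  L1: P0=M P1=I P2=I  mem[L1]=20
15. P1: load  L0  bus=[BusRd,Flush]  L0: P0=I P1=S P2=S  mem[L0]=89

state = I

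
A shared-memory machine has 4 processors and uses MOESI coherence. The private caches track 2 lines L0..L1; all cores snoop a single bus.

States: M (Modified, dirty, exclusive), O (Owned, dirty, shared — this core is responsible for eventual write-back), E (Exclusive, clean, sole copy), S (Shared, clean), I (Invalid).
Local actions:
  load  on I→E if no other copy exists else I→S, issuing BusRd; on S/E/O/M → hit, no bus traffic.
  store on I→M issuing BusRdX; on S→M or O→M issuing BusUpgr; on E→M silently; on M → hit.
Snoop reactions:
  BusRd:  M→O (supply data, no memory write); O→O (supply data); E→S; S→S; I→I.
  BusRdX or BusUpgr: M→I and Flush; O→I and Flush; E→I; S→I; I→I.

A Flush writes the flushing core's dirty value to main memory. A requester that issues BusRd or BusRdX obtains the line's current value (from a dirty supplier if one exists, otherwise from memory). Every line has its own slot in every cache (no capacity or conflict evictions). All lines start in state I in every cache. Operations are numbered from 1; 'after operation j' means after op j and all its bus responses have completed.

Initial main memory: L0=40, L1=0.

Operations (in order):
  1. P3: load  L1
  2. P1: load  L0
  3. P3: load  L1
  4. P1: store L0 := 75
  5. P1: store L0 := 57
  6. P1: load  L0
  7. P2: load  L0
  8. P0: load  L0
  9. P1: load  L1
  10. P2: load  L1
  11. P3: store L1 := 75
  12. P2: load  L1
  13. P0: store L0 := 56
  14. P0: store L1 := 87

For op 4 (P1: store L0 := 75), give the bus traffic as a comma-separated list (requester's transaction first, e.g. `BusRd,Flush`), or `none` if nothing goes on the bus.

bus = none

  op1 P3: load  L1 → I/I/I/E on L1; bus BusRd; mem=0
  op2 P1: load  L0 → I/E/I/I on L0; bus BusRd; mem=40
  op3 P3: load  L1 → I/I/I/E on L1; bus (none); mem=0
  op4 P1: store L0 := 75 → I/M/I/I on L0; bus (none); mem=40
  op5 P1: store L0 := 57 → I/M/I/I on L0; bus (none); mem=40
  op6 P1: load  L0 → I/M/I/I on L0; bus (none); mem=40
  op7 P2: load  L0 → I/O/S/I on L0; bus BusRd; mem=40
  op8 P0: load  L0 → S/O/S/I on L0; bus BusRd; mem=40
  op9 P1: load  L1 → I/S/I/S on L1; bus BusRd; mem=0
  op10 P2: load  L1 → I/S/S/S on L1; bus BusRd; mem=0
  op11 P3: store L1 := 75 → I/I/I/M on L1; bus BusUpgr; mem=0
  op12 P2: load  L1 → I/I/S/O on L1; bus BusRd; mem=0
  op13 P0: store L0 := 56 → M/I/I/I on L0; bus BusUpgr Flush; mem=57
  op14 P0: store L1 := 87 → M/I/I/I on L1; bus BusRdX Flush; mem=75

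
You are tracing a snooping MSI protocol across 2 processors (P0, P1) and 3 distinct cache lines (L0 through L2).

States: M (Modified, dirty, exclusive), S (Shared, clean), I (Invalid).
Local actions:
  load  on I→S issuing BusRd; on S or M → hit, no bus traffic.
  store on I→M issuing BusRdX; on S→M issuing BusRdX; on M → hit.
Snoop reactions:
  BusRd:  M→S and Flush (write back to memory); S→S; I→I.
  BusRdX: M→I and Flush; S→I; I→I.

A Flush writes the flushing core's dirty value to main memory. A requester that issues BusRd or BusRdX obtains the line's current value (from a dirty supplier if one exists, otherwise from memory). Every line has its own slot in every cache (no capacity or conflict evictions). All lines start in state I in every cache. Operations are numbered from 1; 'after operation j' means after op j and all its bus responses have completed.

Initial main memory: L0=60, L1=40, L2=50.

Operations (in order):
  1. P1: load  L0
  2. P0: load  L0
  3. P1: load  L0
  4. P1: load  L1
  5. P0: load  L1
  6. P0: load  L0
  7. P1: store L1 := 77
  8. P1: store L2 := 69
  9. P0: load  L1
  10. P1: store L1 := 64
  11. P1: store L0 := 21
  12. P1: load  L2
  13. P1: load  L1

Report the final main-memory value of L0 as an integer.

memory[L0] = 60

1. P1: load  L0  bus=[BusRd]  L0: P0=I P1=S  mem[L0]=60
2. P0: load  L0  bus=[BusRd]  L0: P0=S P1=S  mem[L0]=60
3. P1: load  L0  bus=[-]  L0: P0=S P1=S  mem[L0]=60
4. P1: load  L1  bus=[BusRd]  L1: P0=I P1=S  mem[L1]=40
5. P0: load  L1  bus=[BusRd]  L1: P0=S P1=S  mem[L1]=40
6. P0: load  L0  bus=[-]  L0: P0=S P1=S  mem[L0]=60
7. P1: store L1 := 77  bus=[BusRdX]  L1: P0=I P1=M  mem[L1]=40
8. P1: store L2 := 69  bus=[BusRdX]  L2: P0=I P1=M  mem[L2]=50
9. P0: load  L1  bus=[BusRd,Flush]  L1: P0=S P1=S  mem[L1]=77
10. P1: store L1 := 64  bus=[BusRdX]  L1: P0=I P1=M  mem[L1]=77
11. P1: store L0 := 21  bus=[BusRdX]  L0: P0=I P1=M  mem[L0]=60
12. P1: load  L2  bus=[-]  L2: P0=I P1=M  mem[L2]=50
13. P1: load  L1  bus=[-]  L1: P0=I P1=M  mem[L1]=77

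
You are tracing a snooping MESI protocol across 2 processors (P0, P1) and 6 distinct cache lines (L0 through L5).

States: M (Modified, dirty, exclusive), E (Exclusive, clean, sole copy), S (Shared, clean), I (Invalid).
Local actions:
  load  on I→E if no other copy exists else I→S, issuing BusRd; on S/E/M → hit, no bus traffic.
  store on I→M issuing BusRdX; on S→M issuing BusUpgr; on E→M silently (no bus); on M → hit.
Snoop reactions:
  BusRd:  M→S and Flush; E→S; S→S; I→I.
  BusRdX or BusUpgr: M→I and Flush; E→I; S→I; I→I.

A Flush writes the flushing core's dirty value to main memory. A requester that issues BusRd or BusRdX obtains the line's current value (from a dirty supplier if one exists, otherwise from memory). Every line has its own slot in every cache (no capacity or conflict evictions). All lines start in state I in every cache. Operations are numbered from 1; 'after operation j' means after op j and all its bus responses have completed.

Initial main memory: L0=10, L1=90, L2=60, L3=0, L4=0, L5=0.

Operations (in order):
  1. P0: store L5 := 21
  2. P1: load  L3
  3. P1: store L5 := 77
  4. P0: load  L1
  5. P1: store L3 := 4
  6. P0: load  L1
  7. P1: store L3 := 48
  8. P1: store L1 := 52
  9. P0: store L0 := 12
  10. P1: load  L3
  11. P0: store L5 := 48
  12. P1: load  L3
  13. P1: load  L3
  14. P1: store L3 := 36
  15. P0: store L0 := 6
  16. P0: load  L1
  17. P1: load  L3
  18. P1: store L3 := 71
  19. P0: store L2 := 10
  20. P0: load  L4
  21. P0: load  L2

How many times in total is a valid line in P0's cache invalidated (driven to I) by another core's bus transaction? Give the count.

[1] P0: store L5 := 21 | P0:M(21), P1:I | bus: BusRdX
[2] P1: load  L3 | P0:I, P1:E(0) | bus: BusRd
[3] P1: store L5 := 77 | P0:I, P1:M(77) | bus: BusRdX,Flush
[4] P0: load  L1 | P0:E(90), P1:I | bus: BusRd
[5] P1: store L3 := 4 | P0:I, P1:M(4) | bus: none
[6] P0: load  L1 | P0:E(90), P1:I | bus: none
[7] P1: store L3 := 48 | P0:I, P1:M(48) | bus: none
[8] P1: store L1 := 52 | P0:I, P1:M(52) | bus: BusRdX
[9] P0: store L0 := 12 | P0:M(12), P1:I | bus: BusRdX
[10] P1: load  L3 | P0:I, P1:M(48) | bus: none
[11] P0: store L5 := 48 | P0:M(48), P1:I | bus: BusRdX,Flush
[12] P1: load  L3 | P0:I, P1:M(48) | bus: none
[13] P1: load  L3 | P0:I, P1:M(48) | bus: none
[14] P1: store L3 := 36 | P0:I, P1:M(36) | bus: none
[15] P0: store L0 := 6 | P0:M(6), P1:I | bus: none
[16] P0: load  L1 | P0:S(52), P1:S(52) | bus: BusRd,Flush
[17] P1: load  L3 | P0:I, P1:M(36) | bus: none
[18] P1: store L3 := 71 | P0:I, P1:M(71) | bus: none
[19] P0: store L2 := 10 | P0:M(10), P1:I | bus: BusRdX
[20] P0: load  L4 | P0:E(0), P1:I | bus: BusRd
[21] P0: load  L2 | P0:M(10), P1:I | bus: none

invalidations = 2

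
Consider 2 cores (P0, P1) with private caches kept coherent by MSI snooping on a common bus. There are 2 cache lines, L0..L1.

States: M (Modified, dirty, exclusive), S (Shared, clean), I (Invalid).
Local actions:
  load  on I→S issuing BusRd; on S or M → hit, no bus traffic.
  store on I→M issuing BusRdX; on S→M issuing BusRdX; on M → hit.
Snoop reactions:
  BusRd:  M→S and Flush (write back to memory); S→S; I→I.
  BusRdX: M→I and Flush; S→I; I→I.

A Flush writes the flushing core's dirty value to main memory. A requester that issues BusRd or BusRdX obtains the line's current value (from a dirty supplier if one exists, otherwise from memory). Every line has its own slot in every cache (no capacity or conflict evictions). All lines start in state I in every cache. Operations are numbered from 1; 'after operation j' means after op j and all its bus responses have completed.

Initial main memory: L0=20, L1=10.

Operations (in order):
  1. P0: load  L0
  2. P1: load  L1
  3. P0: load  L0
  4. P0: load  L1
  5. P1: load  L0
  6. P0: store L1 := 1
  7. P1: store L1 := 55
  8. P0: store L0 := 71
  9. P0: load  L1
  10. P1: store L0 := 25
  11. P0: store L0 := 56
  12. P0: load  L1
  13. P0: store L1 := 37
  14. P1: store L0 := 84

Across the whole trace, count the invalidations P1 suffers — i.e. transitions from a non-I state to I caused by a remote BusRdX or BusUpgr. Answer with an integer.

step 1: P0: load  L0  ⟶  SI  (L0)  txn=BusRd  M[L0]=20
step 2: P1: load  L1  ⟶  IS  (L1)  txn=BusRd  M[L1]=10
step 3: P0: load  L0  ⟶  SI  (L0)  txn=∅  M[L0]=20
step 4: P0: load  L1  ⟶  SS  (L1)  txn=BusRd  M[L1]=10
step 5: P1: load  L0  ⟶  SS  (L0)  txn=BusRd  M[L0]=20
step 6: P0: store L1 := 1  ⟶  MI  (L1)  txn=BusRdX  M[L1]=10
step 7: P1: store L1 := 55  ⟶  IM  (L1)  txn=BusRdX+Flush  M[L1]=1
step 8: P0: store L0 := 71  ⟶  MI  (L0)  txn=BusRdX  M[L0]=20
step 9: P0: load  L1  ⟶  SS  (L1)  txn=BusRd+Flush  M[L1]=55
step 10: P1: store L0 := 25  ⟶  IM  (L0)  txn=BusRdX+Flush  M[L0]=71
step 11: P0: store L0 := 56  ⟶  MI  (L0)  txn=BusRdX+Flush  M[L0]=25
step 12: P0: load  L1  ⟶  SS  (L1)  txn=∅  M[L1]=55
step 13: P0: store L1 := 37  ⟶  MI  (L1)  txn=BusRdX  M[L1]=55
step 14: P1: store L0 := 84  ⟶  IM  (L0)  txn=BusRdX+Flush  M[L0]=56

invalidations = 4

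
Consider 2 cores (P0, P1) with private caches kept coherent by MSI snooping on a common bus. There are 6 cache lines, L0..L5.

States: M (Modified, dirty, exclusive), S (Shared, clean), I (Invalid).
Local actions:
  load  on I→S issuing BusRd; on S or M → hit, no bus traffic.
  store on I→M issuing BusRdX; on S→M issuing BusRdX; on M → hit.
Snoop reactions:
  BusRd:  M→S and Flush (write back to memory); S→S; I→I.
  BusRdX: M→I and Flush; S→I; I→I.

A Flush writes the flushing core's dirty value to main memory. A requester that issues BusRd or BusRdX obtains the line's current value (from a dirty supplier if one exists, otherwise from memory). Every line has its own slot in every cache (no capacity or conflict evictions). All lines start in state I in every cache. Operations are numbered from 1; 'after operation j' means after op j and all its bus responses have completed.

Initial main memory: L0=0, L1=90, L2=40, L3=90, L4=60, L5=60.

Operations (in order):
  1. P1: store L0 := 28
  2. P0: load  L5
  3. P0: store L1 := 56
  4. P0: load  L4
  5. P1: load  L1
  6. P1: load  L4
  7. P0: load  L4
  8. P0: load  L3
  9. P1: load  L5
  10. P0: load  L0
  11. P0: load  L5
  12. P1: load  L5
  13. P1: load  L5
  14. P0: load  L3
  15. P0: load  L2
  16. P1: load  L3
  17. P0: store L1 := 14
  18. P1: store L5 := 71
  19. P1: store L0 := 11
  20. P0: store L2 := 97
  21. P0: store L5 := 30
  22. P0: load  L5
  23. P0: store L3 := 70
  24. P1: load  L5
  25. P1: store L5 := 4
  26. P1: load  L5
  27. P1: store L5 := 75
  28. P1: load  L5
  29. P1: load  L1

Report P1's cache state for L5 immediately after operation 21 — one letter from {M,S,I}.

state = I

1. P1: store L0 := 28  bus=[BusRdX]  L0: P0=I P1=M  mem[L0]=0
2. P0: load  L5  bus=[BusRd]  L5: P0=S P1=I  mem[L5]=60
3. P0: store L1 := 56  bus=[BusRdX]  L1: P0=M P1=I  mem[L1]=90
4. P0: load  L4  bus=[BusRd]  L4: P0=S P1=I  mem[L4]=60
5. P1: load  L1  bus=[BusRd,Flush]  L1: P0=S P1=S  mem[L1]=56
6. P1: load  L4  bus=[BusRd]  L4: P0=S P1=S  mem[L4]=60
7. P0: load  L4  bus=[-]  L4: P0=S P1=S  mem[L4]=60
8. P0: load  L3  bus=[BusRd]  L3: P0=S P1=I  mem[L3]=90
9. P1: load  L5  bus=[BusRd]  L5: P0=S P1=S  mem[L5]=60
10. P0: load  L0  bus=[BusRd,Flush]  L0: P0=S P1=S  mem[L0]=28
11. P0: load  L5  bus=[-]  L5: P0=S P1=S  mem[L5]=60
12. P1: load  L5  bus=[-]  L5: P0=S P1=S  mem[L5]=60
13. P1: load  L5  bus=[-]  L5: P0=S P1=S  mem[L5]=60
14. P0: load  L3  bus=[-]  L3: P0=S P1=I  mem[L3]=90
15. P0: load  L2  bus=[BusRd]  L2: P0=S P1=I  mem[L2]=40
16. P1: load  L3  bus=[BusRd]  L3: P0=S P1=S  mem[L3]=90
17. P0: store L1 := 14  bus=[BusRdX]  L1: P0=M P1=I  mem[L1]=56
18. P1: store L5 := 71  bus=[BusRdX]  L5: P0=I P1=M  mem[L5]=60
19. P1: store L0 := 11  bus=[BusRdX]  L0: P0=I P1=M  mem[L0]=28
20. P0: store L2 := 97  bus=[BusRdX]  L2: P0=M P1=I  mem[L2]=40
21. P0: store L5 := 30  bus=[BusRdX,Flush]  L5: P0=M P1=I  mem[L5]=71
22. P0: load  L5  bus=[-]  L5: P0=M P1=I  mem[L5]=71
23. P0: store L3 := 70  bus=[BusRdX]  L3: P0=M P1=I  mem[L3]=90
24. P1: load  L5  bus=[BusRd,Flush]  L5: P0=S P1=S  mem[L5]=30
25. P1: store L5 := 4  bus=[BusRdX]  L5: P0=I P1=M  mem[L5]=30
26. P1: load  L5  bus=[-]  L5: P0=I P1=M  mem[L5]=30
27. P1: store L5 := 75  bus=[-]  L5: P0=I P1=M  mem[L5]=30
28. P1: load  L5  bus=[-]  L5: P0=I P1=M  mem[L5]=30
29. P1: load  L1  bus=[BusRd,Flush]  L1: P0=S P1=S  mem[L1]=14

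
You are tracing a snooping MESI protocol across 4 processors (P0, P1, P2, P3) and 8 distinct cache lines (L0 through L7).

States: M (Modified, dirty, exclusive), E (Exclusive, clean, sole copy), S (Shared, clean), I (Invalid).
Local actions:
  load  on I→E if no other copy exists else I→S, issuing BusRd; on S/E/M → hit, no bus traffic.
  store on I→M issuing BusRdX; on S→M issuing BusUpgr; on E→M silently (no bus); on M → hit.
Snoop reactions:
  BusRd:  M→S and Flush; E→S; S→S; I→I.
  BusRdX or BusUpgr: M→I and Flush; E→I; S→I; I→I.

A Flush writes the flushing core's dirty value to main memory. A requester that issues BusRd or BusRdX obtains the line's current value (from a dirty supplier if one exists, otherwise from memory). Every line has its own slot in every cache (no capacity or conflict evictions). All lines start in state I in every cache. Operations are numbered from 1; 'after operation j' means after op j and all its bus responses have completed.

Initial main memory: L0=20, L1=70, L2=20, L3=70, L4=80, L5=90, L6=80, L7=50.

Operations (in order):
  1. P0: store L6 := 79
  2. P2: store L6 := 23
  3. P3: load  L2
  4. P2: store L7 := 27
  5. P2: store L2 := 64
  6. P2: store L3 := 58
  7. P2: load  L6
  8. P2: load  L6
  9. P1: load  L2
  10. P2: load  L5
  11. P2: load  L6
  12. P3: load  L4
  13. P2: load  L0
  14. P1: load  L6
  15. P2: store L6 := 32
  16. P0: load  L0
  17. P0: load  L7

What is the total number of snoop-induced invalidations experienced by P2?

invalidations = 0

step 1: P0: store L6 := 79  ⟶  MIII  (L6)  txn=BusRdX  M[L6]=80
step 2: P2: store L6 := 23  ⟶  IIMI  (L6)  txn=BusRdX+Flush  M[L6]=79
step 3: P3: load  L2  ⟶  IIIE  (L2)  txn=BusRd  M[L2]=20
step 4: P2: store L7 := 27  ⟶  IIMI  (L7)  txn=BusRdX  M[L7]=50
step 5: P2: store L2 := 64  ⟶  IIMI  (L2)  txn=BusRdX  M[L2]=20
step 6: P2: store L3 := 58  ⟶  IIMI  (L3)  txn=BusRdX  M[L3]=70
step 7: P2: load  L6  ⟶  IIMI  (L6)  txn=∅  M[L6]=79
step 8: P2: load  L6  ⟶  IIMI  (L6)  txn=∅  M[L6]=79
step 9: P1: load  L2  ⟶  ISSI  (L2)  txn=BusRd+Flush  M[L2]=64
step 10: P2: load  L5  ⟶  IIEI  (L5)  txn=BusRd  M[L5]=90
step 11: P2: load  L6  ⟶  IIMI  (L6)  txn=∅  M[L6]=79
step 12: P3: load  L4  ⟶  IIIE  (L4)  txn=BusRd  M[L4]=80
step 13: P2: load  L0  ⟶  IIEI  (L0)  txn=BusRd  M[L0]=20
step 14: P1: load  L6  ⟶  ISSI  (L6)  txn=BusRd+Flush  M[L6]=23
step 15: P2: store L6 := 32  ⟶  IIMI  (L6)  txn=BusUpgr  M[L6]=23
step 16: P0: load  L0  ⟶  SISI  (L0)  txn=BusRd  M[L0]=20
step 17: P0: load  L7  ⟶  SISI  (L7)  txn=BusRd+Flush  M[L7]=27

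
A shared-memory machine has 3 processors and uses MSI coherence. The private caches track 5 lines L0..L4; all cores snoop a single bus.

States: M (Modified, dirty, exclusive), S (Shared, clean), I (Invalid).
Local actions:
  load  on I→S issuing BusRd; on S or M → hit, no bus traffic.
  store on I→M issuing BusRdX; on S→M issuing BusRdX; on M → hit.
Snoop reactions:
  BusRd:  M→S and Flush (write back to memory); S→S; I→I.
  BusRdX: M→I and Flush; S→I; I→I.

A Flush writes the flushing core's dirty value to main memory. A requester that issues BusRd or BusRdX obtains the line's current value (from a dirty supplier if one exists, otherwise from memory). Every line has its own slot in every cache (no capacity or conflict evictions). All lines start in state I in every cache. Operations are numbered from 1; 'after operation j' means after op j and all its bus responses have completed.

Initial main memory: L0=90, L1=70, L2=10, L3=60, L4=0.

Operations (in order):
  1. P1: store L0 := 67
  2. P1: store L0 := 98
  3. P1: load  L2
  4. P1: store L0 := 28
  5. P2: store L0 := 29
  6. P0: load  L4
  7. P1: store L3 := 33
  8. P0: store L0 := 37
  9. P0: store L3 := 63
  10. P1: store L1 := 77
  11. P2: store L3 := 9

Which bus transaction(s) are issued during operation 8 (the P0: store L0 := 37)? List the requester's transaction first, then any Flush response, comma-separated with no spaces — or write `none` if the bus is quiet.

[1] P1: store L0 := 67 | P0:I, P1:M(67), P2:I | bus: BusRdX
[2] P1: store L0 := 98 | P0:I, P1:M(98), P2:I | bus: none
[3] P1: load  L2 | P0:I, P1:S(10), P2:I | bus: BusRd
[4] P1: store L0 := 28 | P0:I, P1:M(28), P2:I | bus: none
[5] P2: store L0 := 29 | P0:I, P1:I, P2:M(29) | bus: BusRdX,Flush
[6] P0: load  L4 | P0:S(0), P1:I, P2:I | bus: BusRd
[7] P1: store L3 := 33 | P0:I, P1:M(33), P2:I | bus: BusRdX
[8] P0: store L0 := 37 | P0:M(37), P1:I, P2:I | bus: BusRdX,Flush
[9] P0: store L3 := 63 | P0:M(63), P1:I, P2:I | bus: BusRdX,Flush
[10] P1: store L1 := 77 | P0:I, P1:M(77), P2:I | bus: BusRdX
[11] P2: store L3 := 9 | P0:I, P1:I, P2:M(9) | bus: BusRdX,Flush

bus = BusRdX,Flush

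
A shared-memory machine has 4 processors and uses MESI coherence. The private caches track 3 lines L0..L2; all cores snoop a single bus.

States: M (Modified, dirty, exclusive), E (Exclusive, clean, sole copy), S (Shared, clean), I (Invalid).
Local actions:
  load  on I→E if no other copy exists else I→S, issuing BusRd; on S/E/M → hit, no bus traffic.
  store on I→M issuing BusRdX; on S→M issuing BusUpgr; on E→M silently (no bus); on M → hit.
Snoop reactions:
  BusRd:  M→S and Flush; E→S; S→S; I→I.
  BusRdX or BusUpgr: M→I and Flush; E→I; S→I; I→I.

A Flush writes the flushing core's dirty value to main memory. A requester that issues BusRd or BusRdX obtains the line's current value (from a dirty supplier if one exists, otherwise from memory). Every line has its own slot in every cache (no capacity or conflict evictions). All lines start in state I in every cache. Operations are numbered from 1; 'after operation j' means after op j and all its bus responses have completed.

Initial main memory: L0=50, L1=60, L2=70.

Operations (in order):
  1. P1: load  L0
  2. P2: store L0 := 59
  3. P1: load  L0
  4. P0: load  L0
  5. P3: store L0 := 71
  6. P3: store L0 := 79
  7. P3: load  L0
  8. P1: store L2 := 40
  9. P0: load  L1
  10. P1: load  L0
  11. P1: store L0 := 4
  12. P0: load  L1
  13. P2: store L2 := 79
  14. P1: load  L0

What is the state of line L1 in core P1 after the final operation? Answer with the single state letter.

1. P1: load  L0  bus=[BusRd]  L0: P0=I P1=E P2=I P3=I  mem[L0]=50
2. P2: store L0 := 59  bus=[BusRdX]  L0: P0=I P1=I P2=M P3=I  mem[L0]=50
3. P1: load  L0  bus=[BusRd,Flush]  L0: P0=I P1=S P2=S P3=I  mem[L0]=59
4. P0: load  L0  bus=[BusRd]  L0: P0=S P1=S P2=S P3=I  mem[L0]=59
5. P3: store L0 := 71  bus=[BusRdX]  L0: P0=I P1=I P2=I P3=M  mem[L0]=59
6. P3: store L0 := 79  bus=[-]  L0: P0=I P1=I P2=I P3=M  mem[L0]=59
7. P3: load  L0  bus=[-]  L0: P0=I P1=I P2=I P3=M  mem[L0]=59
8. P1: store L2 := 40  bus=[BusRdX]  L2: P0=I P1=M P2=I P3=I  mem[L2]=70
9. P0: load  L1  bus=[BusRd]  L1: P0=E P1=I P2=I P3=I  mem[L1]=60
10. P1: load  L0  bus=[BusRd,Flush]  L0: P0=I P1=S P2=I P3=S  mem[L0]=79
11. P1: store L0 := 4  bus=[BusUpgr]  L0: P0=I P1=M P2=I P3=I  mem[L0]=79
12. P0: load  L1  bus=[-]  L1: P0=E P1=I P2=I P3=I  mem[L1]=60
13. P2: store L2 := 79  bus=[BusRdX,Flush]  L2: P0=I P1=I P2=M P3=I  mem[L2]=40
14. P1: load  L0  bus=[-]  L0: P0=I P1=M P2=I P3=I  mem[L0]=79

state = I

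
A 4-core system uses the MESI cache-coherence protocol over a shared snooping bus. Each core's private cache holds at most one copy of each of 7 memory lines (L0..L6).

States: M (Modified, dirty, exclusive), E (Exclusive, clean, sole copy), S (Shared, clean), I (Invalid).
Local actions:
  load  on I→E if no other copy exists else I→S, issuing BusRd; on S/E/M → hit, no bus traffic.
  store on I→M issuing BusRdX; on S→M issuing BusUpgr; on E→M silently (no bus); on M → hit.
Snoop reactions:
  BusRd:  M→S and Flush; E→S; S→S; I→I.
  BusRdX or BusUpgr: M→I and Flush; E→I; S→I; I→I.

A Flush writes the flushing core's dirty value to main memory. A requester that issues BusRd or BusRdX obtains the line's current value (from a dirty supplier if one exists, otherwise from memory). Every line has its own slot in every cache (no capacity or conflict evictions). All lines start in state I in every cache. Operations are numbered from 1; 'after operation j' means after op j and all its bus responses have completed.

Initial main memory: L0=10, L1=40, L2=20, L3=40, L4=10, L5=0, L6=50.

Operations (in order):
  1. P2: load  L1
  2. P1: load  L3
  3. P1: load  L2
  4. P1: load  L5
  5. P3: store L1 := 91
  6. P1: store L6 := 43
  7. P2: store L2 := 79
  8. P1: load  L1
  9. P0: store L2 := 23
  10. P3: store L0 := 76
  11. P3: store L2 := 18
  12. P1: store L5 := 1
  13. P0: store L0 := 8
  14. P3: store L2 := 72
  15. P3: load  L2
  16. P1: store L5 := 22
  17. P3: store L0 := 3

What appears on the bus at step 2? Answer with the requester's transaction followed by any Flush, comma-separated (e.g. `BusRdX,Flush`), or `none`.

bus = BusRd

step 1: P2: load  L1  ⟶  IIEI  (L1)  txn=BusRd  M[L1]=40
step 2: P1: load  L3  ⟶  IEII  (L3)  txn=BusRd  M[L3]=40
step 3: P1: load  L2  ⟶  IEII  (L2)  txn=BusRd  M[L2]=20
step 4: P1: load  L5  ⟶  IEII  (L5)  txn=BusRd  M[L5]=0
step 5: P3: store L1 := 91  ⟶  IIIM  (L1)  txn=BusRdX  M[L1]=40
step 6: P1: store L6 := 43  ⟶  IMII  (L6)  txn=BusRdX  M[L6]=50
step 7: P2: store L2 := 79  ⟶  IIMI  (L2)  txn=BusRdX  M[L2]=20
step 8: P1: load  L1  ⟶  ISIS  (L1)  txn=BusRd+Flush  M[L1]=91
step 9: P0: store L2 := 23  ⟶  MIII  (L2)  txn=BusRdX+Flush  M[L2]=79
step 10: P3: store L0 := 76  ⟶  IIIM  (L0)  txn=BusRdX  M[L0]=10
step 11: P3: store L2 := 18  ⟶  IIIM  (L2)  txn=BusRdX+Flush  M[L2]=23
step 12: P1: store L5 := 1  ⟶  IMII  (L5)  txn=∅  M[L5]=0
step 13: P0: store L0 := 8  ⟶  MIII  (L0)  txn=BusRdX+Flush  M[L0]=76
step 14: P3: store L2 := 72  ⟶  IIIM  (L2)  txn=∅  M[L2]=23
step 15: P3: load  L2  ⟶  IIIM  (L2)  txn=∅  M[L2]=23
step 16: P1: store L5 := 22  ⟶  IMII  (L5)  txn=∅  M[L5]=0
step 17: P3: store L0 := 3  ⟶  IIIM  (L0)  txn=BusRdX+Flush  M[L0]=8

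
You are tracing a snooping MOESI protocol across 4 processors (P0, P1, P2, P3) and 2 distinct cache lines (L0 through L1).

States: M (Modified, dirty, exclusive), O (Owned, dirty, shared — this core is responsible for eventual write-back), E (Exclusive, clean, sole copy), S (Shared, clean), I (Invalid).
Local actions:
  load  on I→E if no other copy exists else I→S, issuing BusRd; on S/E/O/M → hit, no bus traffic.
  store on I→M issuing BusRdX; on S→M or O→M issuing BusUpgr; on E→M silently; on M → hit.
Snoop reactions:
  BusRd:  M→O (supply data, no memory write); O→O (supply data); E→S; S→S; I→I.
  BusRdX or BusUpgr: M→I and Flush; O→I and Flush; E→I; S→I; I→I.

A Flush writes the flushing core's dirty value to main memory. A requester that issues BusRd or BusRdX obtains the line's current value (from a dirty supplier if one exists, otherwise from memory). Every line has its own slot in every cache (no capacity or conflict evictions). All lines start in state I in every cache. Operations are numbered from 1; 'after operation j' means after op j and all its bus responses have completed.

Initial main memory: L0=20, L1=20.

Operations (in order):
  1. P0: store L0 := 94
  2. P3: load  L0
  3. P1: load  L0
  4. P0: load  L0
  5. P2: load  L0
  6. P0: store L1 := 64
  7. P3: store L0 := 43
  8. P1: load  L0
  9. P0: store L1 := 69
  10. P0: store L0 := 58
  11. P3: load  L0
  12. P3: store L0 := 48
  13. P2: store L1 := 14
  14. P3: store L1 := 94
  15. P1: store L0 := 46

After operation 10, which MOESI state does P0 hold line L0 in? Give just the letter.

state = M

1. P0: store L0 := 94  bus=[BusRdX]  L0: P0=M P1=I P2=I P3=I  mem[L0]=20
2. P3: load  L0  bus=[BusRd]  L0: P0=O P1=I P2=I P3=S  mem[L0]=20
3. P1: load  L0  bus=[BusRd]  L0: P0=O P1=S P2=I P3=S  mem[L0]=20
4. P0: load  L0  bus=[-]  L0: P0=O P1=S P2=I P3=S  mem[L0]=20
5. P2: load  L0  bus=[BusRd]  L0: P0=O P1=S P2=S P3=S  mem[L0]=20
6. P0: store L1 := 64  bus=[BusRdX]  L1: P0=M P1=I P2=I P3=I  mem[L1]=20
7. P3: store L0 := 43  bus=[BusUpgr,Flush]  L0: P0=I P1=I P2=I P3=M  mem[L0]=94
8. P1: load  L0  bus=[BusRd]  L0: P0=I P1=S P2=I P3=O  mem[L0]=94
9. P0: store L1 := 69  bus=[-]  L1: P0=M P1=I P2=I P3=I  mem[L1]=20
10. P0: store L0 := 58  bus=[BusRdX,Flush]  L0: P0=M P1=I P2=I P3=I  mem[L0]=43
11. P3: load  L0  bus=[BusRd]  L0: P0=O P1=I P2=I P3=S  mem[L0]=43
12. P3: store L0 := 48  bus=[BusUpgr,Flush]  L0: P0=I P1=I P2=I P3=M  mem[L0]=58
13. P2: store L1 := 14  bus=[BusRdX,Flush]  L1: P0=I P1=I P2=M P3=I  mem[L1]=69
14. P3: store L1 := 94  bus=[BusRdX,Flush]  L1: P0=I P1=I P2=I P3=M  mem[L1]=14
15. P1: store L0 := 46  bus=[BusRdX,Flush]  L0: P0=I P1=M P2=I P3=I  mem[L0]=48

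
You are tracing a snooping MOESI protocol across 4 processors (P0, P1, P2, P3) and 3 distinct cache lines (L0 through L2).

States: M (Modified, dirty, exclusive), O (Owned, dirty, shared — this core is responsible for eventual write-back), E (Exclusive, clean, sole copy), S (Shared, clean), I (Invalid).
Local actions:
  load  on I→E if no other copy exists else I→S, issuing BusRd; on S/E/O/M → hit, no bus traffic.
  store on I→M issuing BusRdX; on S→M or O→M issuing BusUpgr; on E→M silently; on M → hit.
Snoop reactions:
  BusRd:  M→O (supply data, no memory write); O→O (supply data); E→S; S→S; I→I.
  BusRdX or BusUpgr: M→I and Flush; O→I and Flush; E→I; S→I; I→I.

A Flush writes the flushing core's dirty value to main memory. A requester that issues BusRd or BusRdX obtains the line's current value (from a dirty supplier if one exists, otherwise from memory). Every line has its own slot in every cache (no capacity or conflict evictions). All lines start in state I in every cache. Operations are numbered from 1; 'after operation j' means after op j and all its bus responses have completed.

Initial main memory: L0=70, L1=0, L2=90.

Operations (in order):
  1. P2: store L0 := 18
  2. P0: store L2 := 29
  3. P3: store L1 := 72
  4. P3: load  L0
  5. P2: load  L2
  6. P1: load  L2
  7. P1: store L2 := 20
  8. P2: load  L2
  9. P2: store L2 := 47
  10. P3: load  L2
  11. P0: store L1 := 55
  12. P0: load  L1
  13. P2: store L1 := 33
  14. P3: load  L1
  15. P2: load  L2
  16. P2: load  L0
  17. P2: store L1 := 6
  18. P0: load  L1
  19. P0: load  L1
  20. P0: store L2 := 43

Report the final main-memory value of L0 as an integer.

memory[L0] = 70

[1] P2: store L0 := 18 | P0:I, P1:I, P2:M(18), P3:I | bus: BusRdX
[2] P0: store L2 := 29 | P0:M(29), P1:I, P2:I, P3:I | bus: BusRdX
[3] P3: store L1 := 72 | P0:I, P1:I, P2:I, P3:M(72) | bus: BusRdX
[4] P3: load  L0 | P0:I, P1:I, P2:O(18), P3:S(18) | bus: BusRd
[5] P2: load  L2 | P0:O(29), P1:I, P2:S(29), P3:I | bus: BusRd
[6] P1: load  L2 | P0:O(29), P1:S(29), P2:S(29), P3:I | bus: BusRd
[7] P1: store L2 := 20 | P0:I, P1:M(20), P2:I, P3:I | bus: BusUpgr,Flush
[8] P2: load  L2 | P0:I, P1:O(20), P2:S(20), P3:I | bus: BusRd
[9] P2: store L2 := 47 | P0:I, P1:I, P2:M(47), P3:I | bus: BusUpgr,Flush
[10] P3: load  L2 | P0:I, P1:I, P2:O(47), P3:S(47) | bus: BusRd
[11] P0: store L1 := 55 | P0:M(55), P1:I, P2:I, P3:I | bus: BusRdX,Flush
[12] P0: load  L1 | P0:M(55), P1:I, P2:I, P3:I | bus: none
[13] P2: store L1 := 33 | P0:I, P1:I, P2:M(33), P3:I | bus: BusRdX,Flush
[14] P3: load  L1 | P0:I, P1:I, P2:O(33), P3:S(33) | bus: BusRd
[15] P2: load  L2 | P0:I, P1:I, P2:O(47), P3:S(47) | bus: none
[16] P2: load  L0 | P0:I, P1:I, P2:O(18), P3:S(18) | bus: none
[17] P2: store L1 := 6 | P0:I, P1:I, P2:M(6), P3:I | bus: BusUpgr
[18] P0: load  L1 | P0:S(6), P1:I, P2:O(6), P3:I | bus: BusRd
[19] P0: load  L1 | P0:S(6), P1:I, P2:O(6), P3:I | bus: none
[20] P0: store L2 := 43 | P0:M(43), P1:I, P2:I, P3:I | bus: BusRdX,Flush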